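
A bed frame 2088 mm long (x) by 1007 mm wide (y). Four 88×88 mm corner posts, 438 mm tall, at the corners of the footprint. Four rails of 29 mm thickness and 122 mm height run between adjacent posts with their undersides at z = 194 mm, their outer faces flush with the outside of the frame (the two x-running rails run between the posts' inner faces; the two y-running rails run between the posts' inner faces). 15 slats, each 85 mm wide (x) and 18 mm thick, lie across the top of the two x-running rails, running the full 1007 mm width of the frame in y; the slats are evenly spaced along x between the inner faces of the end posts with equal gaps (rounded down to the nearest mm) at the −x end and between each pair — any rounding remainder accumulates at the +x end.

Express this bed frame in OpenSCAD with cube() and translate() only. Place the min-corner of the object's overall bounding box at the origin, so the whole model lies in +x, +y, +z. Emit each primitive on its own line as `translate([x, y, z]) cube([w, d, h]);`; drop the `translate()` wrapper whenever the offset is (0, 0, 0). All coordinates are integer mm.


cube([88, 88, 438]);
translate([0, 919, 0]) cube([88, 88, 438]);
translate([2000, 0, 0]) cube([88, 88, 438]);
translate([2000, 919, 0]) cube([88, 88, 438]);
translate([88, 0, 194]) cube([1912, 29, 122]);
translate([88, 978, 194]) cube([1912, 29, 122]);
translate([0, 88, 194]) cube([29, 831, 122]);
translate([2059, 88, 194]) cube([29, 831, 122]);
translate([127, 0, 316]) cube([85, 1007, 18]);
translate([251, 0, 316]) cube([85, 1007, 18]);
translate([375, 0, 316]) cube([85, 1007, 18]);
translate([499, 0, 316]) cube([85, 1007, 18]);
translate([623, 0, 316]) cube([85, 1007, 18]);
translate([747, 0, 316]) cube([85, 1007, 18]);
translate([871, 0, 316]) cube([85, 1007, 18]);
translate([995, 0, 316]) cube([85, 1007, 18]);
translate([1119, 0, 316]) cube([85, 1007, 18]);
translate([1243, 0, 316]) cube([85, 1007, 18]);
translate([1367, 0, 316]) cube([85, 1007, 18]);
translate([1491, 0, 316]) cube([85, 1007, 18]);
translate([1615, 0, 316]) cube([85, 1007, 18]);
translate([1739, 0, 316]) cube([85, 1007, 18]);
translate([1863, 0, 316]) cube([85, 1007, 18]);


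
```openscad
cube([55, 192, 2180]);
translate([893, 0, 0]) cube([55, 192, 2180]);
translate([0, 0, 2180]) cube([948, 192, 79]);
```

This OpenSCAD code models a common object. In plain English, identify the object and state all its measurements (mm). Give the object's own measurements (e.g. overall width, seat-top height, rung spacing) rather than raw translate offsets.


A door frame. The clear opening is 838 mm wide and 2180 mm high. Two 55 mm wide jambs, 192 mm deep, stand either side of the opening from the floor to the top of the opening. A 79 mm thick head sits across the top of both jambs, spanning the full outside width of the frame.


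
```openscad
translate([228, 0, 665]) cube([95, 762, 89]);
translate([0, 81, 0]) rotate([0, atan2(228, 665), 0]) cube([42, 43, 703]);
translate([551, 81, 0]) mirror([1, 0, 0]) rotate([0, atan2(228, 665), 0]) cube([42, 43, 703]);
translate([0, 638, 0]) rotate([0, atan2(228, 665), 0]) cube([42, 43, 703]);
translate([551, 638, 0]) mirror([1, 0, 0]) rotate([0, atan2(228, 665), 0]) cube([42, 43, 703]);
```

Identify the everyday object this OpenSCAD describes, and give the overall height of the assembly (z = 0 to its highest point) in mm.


A sawhorse. The overall height is 754 mm.

A beam across two mirrored pairs of raked legs — a sawhorse. The beam's underside is at z = 665 (matching the legs' vertical rise in atan2(228, 665)) and the beam is 89 mm tall, so its top is at 665 + 89 = 754 mm. The raked legs top out at the beam's underside, so that is the highest point.


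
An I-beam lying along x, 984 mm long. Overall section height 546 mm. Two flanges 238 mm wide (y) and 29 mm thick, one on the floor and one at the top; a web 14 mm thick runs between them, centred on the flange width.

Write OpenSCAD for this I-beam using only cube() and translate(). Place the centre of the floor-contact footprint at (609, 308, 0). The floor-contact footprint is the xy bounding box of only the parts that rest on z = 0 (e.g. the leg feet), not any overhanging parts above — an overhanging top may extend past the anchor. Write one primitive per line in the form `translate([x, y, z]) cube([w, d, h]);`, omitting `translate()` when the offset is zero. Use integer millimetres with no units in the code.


translate([117, 189, 0]) cube([984, 238, 29]);
translate([117, 301, 29]) cube([984, 14, 488]);
translate([117, 189, 517]) cube([984, 238, 29]);


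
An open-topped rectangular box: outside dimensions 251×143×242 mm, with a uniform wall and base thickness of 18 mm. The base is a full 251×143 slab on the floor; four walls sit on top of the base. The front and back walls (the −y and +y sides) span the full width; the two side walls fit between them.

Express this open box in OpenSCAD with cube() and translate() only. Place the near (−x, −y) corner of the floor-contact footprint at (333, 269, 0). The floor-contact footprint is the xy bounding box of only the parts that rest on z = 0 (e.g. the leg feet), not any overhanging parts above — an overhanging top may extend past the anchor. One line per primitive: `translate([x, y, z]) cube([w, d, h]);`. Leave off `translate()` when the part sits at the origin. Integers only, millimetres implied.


translate([333, 269, 0]) cube([251, 143, 18]);
translate([333, 269, 18]) cube([251, 18, 224]);
translate([333, 394, 18]) cube([251, 18, 224]);
translate([333, 287, 18]) cube([18, 107, 224]);
translate([566, 287, 18]) cube([18, 107, 224]);


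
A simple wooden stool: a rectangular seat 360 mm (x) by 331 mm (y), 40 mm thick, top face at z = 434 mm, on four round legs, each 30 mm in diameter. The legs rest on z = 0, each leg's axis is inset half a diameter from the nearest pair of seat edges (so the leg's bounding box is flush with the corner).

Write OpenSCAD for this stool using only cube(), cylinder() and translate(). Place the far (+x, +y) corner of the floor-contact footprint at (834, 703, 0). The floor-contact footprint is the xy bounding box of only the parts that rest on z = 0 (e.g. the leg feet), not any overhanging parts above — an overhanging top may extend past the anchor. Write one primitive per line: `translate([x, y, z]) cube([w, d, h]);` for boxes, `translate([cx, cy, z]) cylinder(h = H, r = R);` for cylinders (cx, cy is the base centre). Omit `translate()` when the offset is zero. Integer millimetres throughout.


translate([474, 372, 394]) cube([360, 331, 40]);
translate([489, 387, 0]) cylinder(h = 394, r = 15);
translate([819, 387, 0]) cylinder(h = 394, r = 15);
translate([489, 688, 0]) cylinder(h = 394, r = 15);
translate([819, 688, 0]) cylinder(h = 394, r = 15);


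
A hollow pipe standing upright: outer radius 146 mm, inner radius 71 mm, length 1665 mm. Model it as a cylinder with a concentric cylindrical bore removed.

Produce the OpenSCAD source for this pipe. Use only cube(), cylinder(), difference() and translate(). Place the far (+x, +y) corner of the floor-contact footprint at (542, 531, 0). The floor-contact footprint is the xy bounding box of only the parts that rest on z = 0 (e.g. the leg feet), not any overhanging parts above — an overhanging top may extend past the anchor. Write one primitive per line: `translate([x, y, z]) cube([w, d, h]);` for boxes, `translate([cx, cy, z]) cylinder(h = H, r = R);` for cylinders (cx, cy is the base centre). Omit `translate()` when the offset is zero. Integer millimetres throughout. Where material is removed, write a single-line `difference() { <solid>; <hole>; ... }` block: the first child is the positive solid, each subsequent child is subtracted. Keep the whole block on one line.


difference() { translate([396, 385, 0]) cylinder(h = 1665, r = 146); translate([396, 385, 0]) cylinder(h = 1665, r = 71); }


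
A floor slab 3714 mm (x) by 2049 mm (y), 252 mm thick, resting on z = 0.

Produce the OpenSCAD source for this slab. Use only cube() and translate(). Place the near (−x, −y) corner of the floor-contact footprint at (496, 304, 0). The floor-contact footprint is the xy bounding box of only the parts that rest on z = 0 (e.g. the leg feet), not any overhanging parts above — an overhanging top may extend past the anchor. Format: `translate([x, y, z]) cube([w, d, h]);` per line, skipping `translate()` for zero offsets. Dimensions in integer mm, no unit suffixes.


translate([496, 304, 0]) cube([3714, 2049, 252]);


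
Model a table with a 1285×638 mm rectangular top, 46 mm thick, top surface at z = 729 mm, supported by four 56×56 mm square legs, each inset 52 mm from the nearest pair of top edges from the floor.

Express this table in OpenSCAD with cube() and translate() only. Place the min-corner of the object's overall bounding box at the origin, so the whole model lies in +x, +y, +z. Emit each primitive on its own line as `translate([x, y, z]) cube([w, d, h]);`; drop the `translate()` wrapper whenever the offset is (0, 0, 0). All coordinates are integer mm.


translate([0, 0, 683]) cube([1285, 638, 46]);
translate([52, 52, 0]) cube([56, 56, 683]);
translate([1177, 52, 0]) cube([56, 56, 683]);
translate([52, 530, 0]) cube([56, 56, 683]);
translate([1177, 530, 0]) cube([56, 56, 683]);


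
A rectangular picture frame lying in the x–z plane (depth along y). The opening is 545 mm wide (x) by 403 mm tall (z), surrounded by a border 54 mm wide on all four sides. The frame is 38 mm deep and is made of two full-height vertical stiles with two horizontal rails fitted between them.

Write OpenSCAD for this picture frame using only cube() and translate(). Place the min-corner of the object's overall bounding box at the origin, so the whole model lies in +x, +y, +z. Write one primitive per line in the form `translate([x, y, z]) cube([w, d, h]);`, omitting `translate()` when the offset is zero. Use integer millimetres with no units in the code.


cube([54, 38, 511]);
translate([599, 0, 0]) cube([54, 38, 511]);
translate([54, 0, 0]) cube([545, 38, 54]);
translate([54, 0, 457]) cube([545, 38, 54]);


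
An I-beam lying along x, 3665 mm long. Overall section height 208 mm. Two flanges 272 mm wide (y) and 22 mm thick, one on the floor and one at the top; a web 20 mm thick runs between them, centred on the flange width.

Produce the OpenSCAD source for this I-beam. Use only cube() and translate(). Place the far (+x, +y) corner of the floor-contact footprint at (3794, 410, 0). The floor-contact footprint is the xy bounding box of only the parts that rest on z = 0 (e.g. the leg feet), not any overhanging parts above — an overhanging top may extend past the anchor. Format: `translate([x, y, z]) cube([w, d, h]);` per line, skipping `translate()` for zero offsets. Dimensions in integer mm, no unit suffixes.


translate([129, 138, 0]) cube([3665, 272, 22]);
translate([129, 264, 22]) cube([3665, 20, 164]);
translate([129, 138, 186]) cube([3665, 272, 22]);


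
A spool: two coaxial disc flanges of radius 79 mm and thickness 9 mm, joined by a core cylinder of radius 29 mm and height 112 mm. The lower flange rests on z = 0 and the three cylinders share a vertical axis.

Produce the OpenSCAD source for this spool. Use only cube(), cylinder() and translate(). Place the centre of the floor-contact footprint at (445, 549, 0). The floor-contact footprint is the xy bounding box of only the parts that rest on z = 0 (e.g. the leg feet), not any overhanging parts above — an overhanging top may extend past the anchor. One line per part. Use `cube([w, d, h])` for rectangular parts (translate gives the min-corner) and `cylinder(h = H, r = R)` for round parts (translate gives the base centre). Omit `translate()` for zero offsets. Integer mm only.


translate([445, 549, 0]) cylinder(h = 9, r = 79);
translate([445, 549, 9]) cylinder(h = 112, r = 29);
translate([445, 549, 121]) cylinder(h = 9, r = 79);


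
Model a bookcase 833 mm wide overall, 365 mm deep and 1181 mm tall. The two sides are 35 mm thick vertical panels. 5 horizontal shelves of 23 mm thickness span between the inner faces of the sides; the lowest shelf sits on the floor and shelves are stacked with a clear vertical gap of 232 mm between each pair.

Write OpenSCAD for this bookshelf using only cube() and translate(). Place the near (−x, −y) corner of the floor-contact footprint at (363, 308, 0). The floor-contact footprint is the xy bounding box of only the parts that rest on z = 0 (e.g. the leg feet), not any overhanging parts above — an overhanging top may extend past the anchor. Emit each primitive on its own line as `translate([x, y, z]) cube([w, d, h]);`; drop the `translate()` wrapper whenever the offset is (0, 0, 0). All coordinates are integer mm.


translate([363, 308, 0]) cube([35, 365, 1181]);
translate([1161, 308, 0]) cube([35, 365, 1181]);
translate([398, 308, 0]) cube([763, 365, 23]);
translate([398, 308, 255]) cube([763, 365, 23]);
translate([398, 308, 510]) cube([763, 365, 23]);
translate([398, 308, 765]) cube([763, 365, 23]);
translate([398, 308, 1020]) cube([763, 365, 23]);


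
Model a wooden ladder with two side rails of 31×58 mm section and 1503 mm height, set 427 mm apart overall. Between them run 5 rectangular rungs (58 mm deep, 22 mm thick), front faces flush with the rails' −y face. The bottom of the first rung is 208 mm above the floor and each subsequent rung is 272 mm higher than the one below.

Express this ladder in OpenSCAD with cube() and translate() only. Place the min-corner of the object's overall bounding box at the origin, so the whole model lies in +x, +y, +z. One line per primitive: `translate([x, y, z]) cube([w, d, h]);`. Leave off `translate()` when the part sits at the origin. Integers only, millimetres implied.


// rung span = 427 - 2*31 = 365
// rung[k] z = 208 + k*272
cube([31, 58, 1503]);
translate([396, 0, 0]) cube([31, 58, 1503]);
translate([31, 0, 208]) cube([365, 58, 22]);
translate([31, 0, 480]) cube([365, 58, 22]);
translate([31, 0, 752]) cube([365, 58, 22]);
translate([31, 0, 1024]) cube([365, 58, 22]);
translate([31, 0, 1296]) cube([365, 58, 22]);


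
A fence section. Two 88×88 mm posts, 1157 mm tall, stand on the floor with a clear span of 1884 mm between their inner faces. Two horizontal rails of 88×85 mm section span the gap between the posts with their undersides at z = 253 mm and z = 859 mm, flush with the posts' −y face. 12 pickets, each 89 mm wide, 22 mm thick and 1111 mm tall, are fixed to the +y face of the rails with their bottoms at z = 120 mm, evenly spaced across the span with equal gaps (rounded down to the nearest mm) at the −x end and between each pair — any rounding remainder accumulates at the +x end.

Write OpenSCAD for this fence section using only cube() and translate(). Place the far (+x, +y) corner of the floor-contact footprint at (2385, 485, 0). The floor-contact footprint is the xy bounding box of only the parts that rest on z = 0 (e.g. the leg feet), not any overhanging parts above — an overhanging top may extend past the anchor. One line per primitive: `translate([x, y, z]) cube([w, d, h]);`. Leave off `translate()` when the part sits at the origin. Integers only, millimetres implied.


translate([325, 397, 0]) cube([88, 88, 1157]);
translate([2297, 397, 0]) cube([88, 88, 1157]);
translate([413, 397, 253]) cube([1884, 88, 85]);
translate([413, 397, 859]) cube([1884, 88, 85]);
translate([475, 485, 120]) cube([89, 22, 1111]);
translate([626, 485, 120]) cube([89, 22, 1111]);
translate([777, 485, 120]) cube([89, 22, 1111]);
translate([928, 485, 120]) cube([89, 22, 1111]);
translate([1079, 485, 120]) cube([89, 22, 1111]);
translate([1230, 485, 120]) cube([89, 22, 1111]);
translate([1381, 485, 120]) cube([89, 22, 1111]);
translate([1532, 485, 120]) cube([89, 22, 1111]);
translate([1683, 485, 120]) cube([89, 22, 1111]);
translate([1834, 485, 120]) cube([89, 22, 1111]);
translate([1985, 485, 120]) cube([89, 22, 1111]);
translate([2136, 485, 120]) cube([89, 22, 1111]);


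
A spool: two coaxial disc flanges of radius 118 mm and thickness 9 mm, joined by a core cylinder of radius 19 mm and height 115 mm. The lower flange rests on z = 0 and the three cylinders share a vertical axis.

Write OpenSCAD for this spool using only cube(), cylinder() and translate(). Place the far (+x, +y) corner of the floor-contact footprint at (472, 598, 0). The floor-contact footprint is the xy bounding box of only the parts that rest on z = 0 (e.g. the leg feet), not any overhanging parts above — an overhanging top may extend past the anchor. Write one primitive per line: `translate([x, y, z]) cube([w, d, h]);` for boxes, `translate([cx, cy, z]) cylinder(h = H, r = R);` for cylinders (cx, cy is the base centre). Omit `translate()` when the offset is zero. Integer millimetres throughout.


translate([354, 480, 0]) cylinder(h = 9, r = 118);
translate([354, 480, 9]) cylinder(h = 115, r = 19);
translate([354, 480, 124]) cylinder(h = 9, r = 118);


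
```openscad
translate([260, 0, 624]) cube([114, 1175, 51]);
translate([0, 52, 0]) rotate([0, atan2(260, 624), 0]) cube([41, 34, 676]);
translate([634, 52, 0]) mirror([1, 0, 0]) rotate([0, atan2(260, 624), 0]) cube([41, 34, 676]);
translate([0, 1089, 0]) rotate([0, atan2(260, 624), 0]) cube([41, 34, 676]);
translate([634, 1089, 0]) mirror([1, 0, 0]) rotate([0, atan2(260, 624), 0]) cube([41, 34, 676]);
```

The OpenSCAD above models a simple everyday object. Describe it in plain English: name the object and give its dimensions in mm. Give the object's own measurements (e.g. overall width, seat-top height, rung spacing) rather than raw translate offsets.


A sawhorse. A 114×1175×51 mm beam (x, y, z) sits on two A-frame leg pairs. Each pair is two raked legs of 41×34 mm section (34 mm along y) splaying symmetrically in x. Each leg rises 624 mm vertically over 260 mm of horizontal reach and is 676 mm long along its own axis. Every leg's outer bottom edge rests on the floor and its outer top edge meets a bottom edge of the beam — the left legs (tilting toward +x) meet the beam's −x bottom edge, the right legs (their mirror images, tilting toward −x) meet its +x bottom edge — so the leg tops tuck under the beam, the beam's underside is 624 mm above the floor, and the feet are 634 mm apart outside-to-outside with the beam centred between them. The two leg pairs are set in 52 mm from either end of the beam.


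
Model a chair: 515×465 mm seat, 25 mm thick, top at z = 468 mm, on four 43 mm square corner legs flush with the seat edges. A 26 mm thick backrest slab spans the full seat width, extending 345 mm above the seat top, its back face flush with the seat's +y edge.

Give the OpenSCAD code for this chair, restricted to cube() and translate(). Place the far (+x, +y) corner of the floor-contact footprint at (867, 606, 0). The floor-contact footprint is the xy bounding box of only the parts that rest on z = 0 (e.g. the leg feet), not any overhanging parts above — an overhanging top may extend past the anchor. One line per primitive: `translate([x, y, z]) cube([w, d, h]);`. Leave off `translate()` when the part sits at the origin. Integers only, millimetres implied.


translate([352, 141, 443]) cube([515, 465, 25]);
translate([352, 141, 0]) cube([43, 43, 443]);
translate([824, 141, 0]) cube([43, 43, 443]);
translate([352, 563, 0]) cube([43, 43, 443]);
translate([824, 563, 0]) cube([43, 43, 443]);
translate([352, 580, 468]) cube([515, 26, 345]);


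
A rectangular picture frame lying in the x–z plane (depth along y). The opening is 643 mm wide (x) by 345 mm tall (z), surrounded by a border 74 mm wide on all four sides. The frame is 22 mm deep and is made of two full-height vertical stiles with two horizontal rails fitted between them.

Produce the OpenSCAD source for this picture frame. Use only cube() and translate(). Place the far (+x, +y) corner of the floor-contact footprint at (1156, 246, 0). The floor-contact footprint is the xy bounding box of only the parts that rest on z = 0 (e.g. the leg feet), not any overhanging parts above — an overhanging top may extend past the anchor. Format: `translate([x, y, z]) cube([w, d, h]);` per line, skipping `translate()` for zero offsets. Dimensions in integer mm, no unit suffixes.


translate([365, 224, 0]) cube([74, 22, 493]);
translate([1082, 224, 0]) cube([74, 22, 493]);
translate([439, 224, 0]) cube([643, 22, 74]);
translate([439, 224, 419]) cube([643, 22, 74]);


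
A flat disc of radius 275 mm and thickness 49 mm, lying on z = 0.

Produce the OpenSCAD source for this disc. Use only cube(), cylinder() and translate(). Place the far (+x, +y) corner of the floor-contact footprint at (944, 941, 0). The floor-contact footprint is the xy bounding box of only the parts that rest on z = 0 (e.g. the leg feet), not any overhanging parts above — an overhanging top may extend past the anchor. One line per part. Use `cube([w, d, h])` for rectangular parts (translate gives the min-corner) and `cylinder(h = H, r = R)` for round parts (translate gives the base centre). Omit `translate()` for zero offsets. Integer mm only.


translate([669, 666, 0]) cylinder(h = 49, r = 275);


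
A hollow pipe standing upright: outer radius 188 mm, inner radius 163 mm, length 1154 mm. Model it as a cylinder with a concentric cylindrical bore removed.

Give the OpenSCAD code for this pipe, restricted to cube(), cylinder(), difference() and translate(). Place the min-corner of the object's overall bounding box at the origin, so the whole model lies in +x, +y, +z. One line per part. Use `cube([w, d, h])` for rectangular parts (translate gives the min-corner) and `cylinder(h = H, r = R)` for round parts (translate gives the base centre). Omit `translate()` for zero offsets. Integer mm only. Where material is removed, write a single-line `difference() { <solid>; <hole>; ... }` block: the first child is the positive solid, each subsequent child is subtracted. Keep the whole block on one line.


difference() { translate([188, 188, 0]) cylinder(h = 1154, r = 188); translate([188, 188, 0]) cylinder(h = 1154, r = 163); }


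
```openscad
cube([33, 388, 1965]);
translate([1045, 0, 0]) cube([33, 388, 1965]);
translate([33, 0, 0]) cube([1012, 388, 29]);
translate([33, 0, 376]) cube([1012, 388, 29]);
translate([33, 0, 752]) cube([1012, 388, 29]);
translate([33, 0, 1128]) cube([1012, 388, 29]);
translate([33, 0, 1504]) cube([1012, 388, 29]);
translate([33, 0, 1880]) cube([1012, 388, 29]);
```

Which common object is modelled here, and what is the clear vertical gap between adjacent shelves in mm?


A bookshelf. The clear shelf gap is 347 mm.

Two tall side panels with 6 horizontal boards between them — a bookshelf. The first two shelf undersides are at z = 0 and z = 376; with shelf thickness 29, the clear gap is 376 − 0 − 29 = 347 mm.


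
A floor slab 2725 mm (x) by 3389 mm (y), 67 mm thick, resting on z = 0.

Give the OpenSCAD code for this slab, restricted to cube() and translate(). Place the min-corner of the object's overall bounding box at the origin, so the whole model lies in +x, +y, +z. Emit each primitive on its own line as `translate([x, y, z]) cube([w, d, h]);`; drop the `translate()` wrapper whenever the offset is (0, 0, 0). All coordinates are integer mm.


cube([2725, 3389, 67]);


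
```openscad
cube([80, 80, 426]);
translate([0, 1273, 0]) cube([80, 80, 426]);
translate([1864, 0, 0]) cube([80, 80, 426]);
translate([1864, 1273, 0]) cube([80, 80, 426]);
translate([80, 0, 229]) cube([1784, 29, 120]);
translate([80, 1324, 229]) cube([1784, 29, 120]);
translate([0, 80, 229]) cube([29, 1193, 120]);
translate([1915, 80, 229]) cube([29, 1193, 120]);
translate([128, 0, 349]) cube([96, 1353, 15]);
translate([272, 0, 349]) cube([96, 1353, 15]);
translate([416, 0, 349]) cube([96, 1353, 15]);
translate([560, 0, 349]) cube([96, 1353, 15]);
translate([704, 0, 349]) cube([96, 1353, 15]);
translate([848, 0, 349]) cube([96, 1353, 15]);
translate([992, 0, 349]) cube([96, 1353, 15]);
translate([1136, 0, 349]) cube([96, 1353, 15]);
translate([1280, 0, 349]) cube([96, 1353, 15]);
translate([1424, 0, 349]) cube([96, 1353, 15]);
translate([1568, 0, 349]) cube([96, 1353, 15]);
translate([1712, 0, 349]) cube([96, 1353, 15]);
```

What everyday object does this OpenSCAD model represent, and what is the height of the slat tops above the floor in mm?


A bed frame. The slat-top height is 364 mm.

Four posts, four rails, and a row of slats — a bed frame. Slats sit on the rails at z = 229 + 120 = 349; with slat thickness 15, the top is 364 mm.


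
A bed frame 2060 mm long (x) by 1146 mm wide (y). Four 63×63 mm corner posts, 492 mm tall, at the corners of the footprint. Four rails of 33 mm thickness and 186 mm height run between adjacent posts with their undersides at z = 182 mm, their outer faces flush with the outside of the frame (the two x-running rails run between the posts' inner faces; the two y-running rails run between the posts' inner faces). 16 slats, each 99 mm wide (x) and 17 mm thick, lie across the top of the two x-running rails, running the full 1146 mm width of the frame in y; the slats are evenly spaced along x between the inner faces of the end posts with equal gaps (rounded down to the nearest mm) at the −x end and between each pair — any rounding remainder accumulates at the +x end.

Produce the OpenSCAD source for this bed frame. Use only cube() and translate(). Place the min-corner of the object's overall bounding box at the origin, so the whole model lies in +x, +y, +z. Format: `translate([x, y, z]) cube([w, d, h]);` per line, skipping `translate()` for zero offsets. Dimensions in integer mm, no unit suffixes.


cube([63, 63, 492]);
translate([0, 1083, 0]) cube([63, 63, 492]);
translate([1997, 0, 0]) cube([63, 63, 492]);
translate([1997, 1083, 0]) cube([63, 63, 492]);
translate([63, 0, 182]) cube([1934, 33, 186]);
translate([63, 1113, 182]) cube([1934, 33, 186]);
translate([0, 63, 182]) cube([33, 1020, 186]);
translate([2027, 63, 182]) cube([33, 1020, 186]);
translate([83, 0, 368]) cube([99, 1146, 17]);
translate([202, 0, 368]) cube([99, 1146, 17]);
translate([321, 0, 368]) cube([99, 1146, 17]);
translate([440, 0, 368]) cube([99, 1146, 17]);
translate([559, 0, 368]) cube([99, 1146, 17]);
translate([678, 0, 368]) cube([99, 1146, 17]);
translate([797, 0, 368]) cube([99, 1146, 17]);
translate([916, 0, 368]) cube([99, 1146, 17]);
translate([1035, 0, 368]) cube([99, 1146, 17]);
translate([1154, 0, 368]) cube([99, 1146, 17]);
translate([1273, 0, 368]) cube([99, 1146, 17]);
translate([1392, 0, 368]) cube([99, 1146, 17]);
translate([1511, 0, 368]) cube([99, 1146, 17]);
translate([1630, 0, 368]) cube([99, 1146, 17]);
translate([1749, 0, 368]) cube([99, 1146, 17]);
translate([1868, 0, 368]) cube([99, 1146, 17]);


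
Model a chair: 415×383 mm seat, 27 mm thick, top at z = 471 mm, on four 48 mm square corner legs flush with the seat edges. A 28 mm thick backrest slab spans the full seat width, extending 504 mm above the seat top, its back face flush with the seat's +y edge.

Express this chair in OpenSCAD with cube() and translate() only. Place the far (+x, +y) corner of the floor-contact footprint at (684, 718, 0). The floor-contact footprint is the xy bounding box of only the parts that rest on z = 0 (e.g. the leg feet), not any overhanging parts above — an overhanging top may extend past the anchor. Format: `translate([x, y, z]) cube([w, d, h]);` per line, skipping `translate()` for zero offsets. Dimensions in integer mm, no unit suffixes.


// leg_h = 471 - 27 = 444
translate([269, 335, 444]) cube([415, 383, 27]);
translate([269, 335, 0]) cube([48, 48, 444]);
translate([636, 335, 0]) cube([48, 48, 444]);
translate([269, 670, 0]) cube([48, 48, 444]);
translate([636, 670, 0]) cube([48, 48, 444]);
translate([269, 690, 471]) cube([415, 28, 504]);


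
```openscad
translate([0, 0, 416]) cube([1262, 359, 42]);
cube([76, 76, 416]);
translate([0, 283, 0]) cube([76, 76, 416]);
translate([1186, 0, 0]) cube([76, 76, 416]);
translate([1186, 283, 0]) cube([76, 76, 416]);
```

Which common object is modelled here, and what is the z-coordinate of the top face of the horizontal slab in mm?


A bench. The seat-top height is 458 mm.

A long slab on four corner posts — a bench. The slab sits at z = 416 with thickness 42, so the top is 416 + 42 = 458 mm.


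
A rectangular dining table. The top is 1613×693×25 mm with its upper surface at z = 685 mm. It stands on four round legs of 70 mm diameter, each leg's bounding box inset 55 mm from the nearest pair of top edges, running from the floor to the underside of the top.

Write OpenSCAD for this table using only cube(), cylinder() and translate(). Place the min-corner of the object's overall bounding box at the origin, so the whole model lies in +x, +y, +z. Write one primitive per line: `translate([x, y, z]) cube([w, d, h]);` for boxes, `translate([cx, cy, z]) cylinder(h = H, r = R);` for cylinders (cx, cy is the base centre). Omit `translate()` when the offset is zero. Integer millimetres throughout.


translate([0, 0, 660]) cube([1613, 693, 25]);
translate([90, 90, 0]) cylinder(h = 660, r = 35);
translate([1523, 90, 0]) cylinder(h = 660, r = 35);
translate([90, 603, 0]) cylinder(h = 660, r = 35);
translate([1523, 603, 0]) cylinder(h = 660, r = 35);


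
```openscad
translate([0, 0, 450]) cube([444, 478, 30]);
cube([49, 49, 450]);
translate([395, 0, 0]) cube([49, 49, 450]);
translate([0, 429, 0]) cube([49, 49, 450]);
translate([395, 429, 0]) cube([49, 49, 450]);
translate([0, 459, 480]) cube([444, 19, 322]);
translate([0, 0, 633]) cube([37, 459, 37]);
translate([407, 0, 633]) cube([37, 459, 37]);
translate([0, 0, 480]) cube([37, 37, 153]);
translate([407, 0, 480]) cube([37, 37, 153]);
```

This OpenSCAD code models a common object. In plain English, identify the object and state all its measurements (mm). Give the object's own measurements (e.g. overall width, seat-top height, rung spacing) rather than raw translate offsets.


A chair. The seat is a 444×478×30 mm slab with its top at z = 480 mm, on four 49×49 mm corner legs (flush with the seat edges, standing on z = 0). A flat backrest 19 mm thick, 322 mm tall, spans the full seat width and rises from the seat top along its +y edge, rear face flush with the rear of the seat. Two armrests of 37×37 mm section run along each side from the seat's front edge to the front of the backrest, top faces 190 mm above the seat top and outer faces flush with the seat's x-edges; a 37×37 mm post under the front of each armrest stands on the seat at the front corner.


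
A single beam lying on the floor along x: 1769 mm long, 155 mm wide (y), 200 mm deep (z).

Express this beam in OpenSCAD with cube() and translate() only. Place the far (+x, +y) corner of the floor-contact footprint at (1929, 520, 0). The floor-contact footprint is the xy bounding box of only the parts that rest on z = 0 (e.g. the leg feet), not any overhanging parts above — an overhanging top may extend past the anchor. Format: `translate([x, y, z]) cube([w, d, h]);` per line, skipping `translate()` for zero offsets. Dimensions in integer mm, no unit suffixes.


translate([160, 365, 0]) cube([1769, 155, 200]);


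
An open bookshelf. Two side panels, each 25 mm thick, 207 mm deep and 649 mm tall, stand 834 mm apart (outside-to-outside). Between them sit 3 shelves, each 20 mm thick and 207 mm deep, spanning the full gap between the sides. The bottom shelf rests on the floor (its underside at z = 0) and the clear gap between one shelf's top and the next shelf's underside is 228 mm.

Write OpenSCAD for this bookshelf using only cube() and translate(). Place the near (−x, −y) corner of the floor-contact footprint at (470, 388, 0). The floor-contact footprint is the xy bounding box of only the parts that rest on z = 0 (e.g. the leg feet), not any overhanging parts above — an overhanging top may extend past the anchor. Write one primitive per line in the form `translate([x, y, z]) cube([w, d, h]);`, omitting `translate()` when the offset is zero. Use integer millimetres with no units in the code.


translate([470, 388, 0]) cube([25, 207, 649]);
translate([1279, 388, 0]) cube([25, 207, 649]);
translate([495, 388, 0]) cube([784, 207, 20]);
translate([495, 388, 248]) cube([784, 207, 20]);
translate([495, 388, 496]) cube([784, 207, 20]);


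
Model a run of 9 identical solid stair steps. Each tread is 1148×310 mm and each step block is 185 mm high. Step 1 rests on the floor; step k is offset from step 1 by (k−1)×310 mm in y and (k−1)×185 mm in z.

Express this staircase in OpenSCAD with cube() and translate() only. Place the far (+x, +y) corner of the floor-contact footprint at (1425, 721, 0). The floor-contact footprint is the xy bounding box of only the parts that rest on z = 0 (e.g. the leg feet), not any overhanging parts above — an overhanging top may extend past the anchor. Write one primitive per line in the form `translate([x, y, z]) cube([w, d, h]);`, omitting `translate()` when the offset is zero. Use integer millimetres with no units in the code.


translate([277, 411, 0]) cube([1148, 310, 185]);
translate([277, 721, 185]) cube([1148, 310, 185]);
translate([277, 1031, 370]) cube([1148, 310, 185]);
translate([277, 1341, 555]) cube([1148, 310, 185]);
translate([277, 1651, 740]) cube([1148, 310, 185]);
translate([277, 1961, 925]) cube([1148, 310, 185]);
translate([277, 2271, 1110]) cube([1148, 310, 185]);
translate([277, 2581, 1295]) cube([1148, 310, 185]);
translate([277, 2891, 1480]) cube([1148, 310, 185]);


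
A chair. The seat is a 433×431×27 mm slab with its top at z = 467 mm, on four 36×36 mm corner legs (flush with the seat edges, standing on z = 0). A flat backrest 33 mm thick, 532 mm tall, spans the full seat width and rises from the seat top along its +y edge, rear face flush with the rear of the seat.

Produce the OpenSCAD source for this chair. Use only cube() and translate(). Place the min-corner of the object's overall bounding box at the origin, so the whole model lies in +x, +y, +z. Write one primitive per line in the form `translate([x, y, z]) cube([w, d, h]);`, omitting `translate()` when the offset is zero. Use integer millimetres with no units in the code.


translate([0, 0, 440]) cube([433, 431, 27]);
cube([36, 36, 440]);
translate([397, 0, 0]) cube([36, 36, 440]);
translate([0, 395, 0]) cube([36, 36, 440]);
translate([397, 395, 0]) cube([36, 36, 440]);
translate([0, 398, 467]) cube([433, 33, 532]);


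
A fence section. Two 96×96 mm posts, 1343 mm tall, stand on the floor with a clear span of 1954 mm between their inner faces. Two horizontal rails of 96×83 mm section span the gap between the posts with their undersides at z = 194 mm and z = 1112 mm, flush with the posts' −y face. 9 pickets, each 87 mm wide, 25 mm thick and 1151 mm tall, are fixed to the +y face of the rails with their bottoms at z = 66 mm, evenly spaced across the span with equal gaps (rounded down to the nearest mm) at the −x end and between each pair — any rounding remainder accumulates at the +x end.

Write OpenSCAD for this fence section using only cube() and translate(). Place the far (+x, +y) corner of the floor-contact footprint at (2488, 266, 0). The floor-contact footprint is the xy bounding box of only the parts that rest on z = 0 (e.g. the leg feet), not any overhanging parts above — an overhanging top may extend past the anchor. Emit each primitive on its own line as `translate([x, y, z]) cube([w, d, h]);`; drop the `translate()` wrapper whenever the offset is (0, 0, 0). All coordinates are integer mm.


translate([342, 170, 0]) cube([96, 96, 1343]);
translate([2392, 170, 0]) cube([96, 96, 1343]);
translate([438, 170, 194]) cube([1954, 96, 83]);
translate([438, 170, 1112]) cube([1954, 96, 83]);
translate([555, 266, 66]) cube([87, 25, 1151]);
translate([759, 266, 66]) cube([87, 25, 1151]);
translate([963, 266, 66]) cube([87, 25, 1151]);
translate([1167, 266, 66]) cube([87, 25, 1151]);
translate([1371, 266, 66]) cube([87, 25, 1151]);
translate([1575, 266, 66]) cube([87, 25, 1151]);
translate([1779, 266, 66]) cube([87, 25, 1151]);
translate([1983, 266, 66]) cube([87, 25, 1151]);
translate([2187, 266, 66]) cube([87, 25, 1151]);


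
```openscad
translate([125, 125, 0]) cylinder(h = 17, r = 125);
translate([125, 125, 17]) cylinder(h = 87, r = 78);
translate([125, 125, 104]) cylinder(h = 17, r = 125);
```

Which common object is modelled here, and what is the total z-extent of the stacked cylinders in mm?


A spool. The overall height is 121 mm.

Three coaxial cylinders, large–small–large — a spool. Two 17 mm flanges and a 87 mm core give 17 + 87 + 17 = 121 mm.


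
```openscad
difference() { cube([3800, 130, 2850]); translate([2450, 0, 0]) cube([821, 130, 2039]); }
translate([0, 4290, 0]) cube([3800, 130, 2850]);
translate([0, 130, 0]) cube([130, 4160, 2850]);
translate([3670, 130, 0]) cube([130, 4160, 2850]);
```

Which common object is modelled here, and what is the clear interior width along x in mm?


A single room. The interior width is 3540 mm.

Four walls enclosing a rectangle with a door in the front wall — a room. Outside width 3800 minus two 130 mm walls gives 3540 mm.


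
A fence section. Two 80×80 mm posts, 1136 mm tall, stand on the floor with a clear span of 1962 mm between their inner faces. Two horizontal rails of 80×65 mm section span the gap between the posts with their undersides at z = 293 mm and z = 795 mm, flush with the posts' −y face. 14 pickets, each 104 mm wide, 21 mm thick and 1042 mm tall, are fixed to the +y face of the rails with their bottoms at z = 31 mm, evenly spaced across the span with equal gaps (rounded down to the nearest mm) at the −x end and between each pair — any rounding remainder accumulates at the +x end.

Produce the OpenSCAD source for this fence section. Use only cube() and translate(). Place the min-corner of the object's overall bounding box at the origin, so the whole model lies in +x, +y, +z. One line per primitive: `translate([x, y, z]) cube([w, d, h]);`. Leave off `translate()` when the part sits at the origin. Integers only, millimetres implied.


cube([80, 80, 1136]);
translate([2042, 0, 0]) cube([80, 80, 1136]);
translate([80, 0, 293]) cube([1962, 80, 65]);
translate([80, 0, 795]) cube([1962, 80, 65]);
translate([113, 80, 31]) cube([104, 21, 1042]);
translate([250, 80, 31]) cube([104, 21, 1042]);
translate([387, 80, 31]) cube([104, 21, 1042]);
translate([524, 80, 31]) cube([104, 21, 1042]);
translate([661, 80, 31]) cube([104, 21, 1042]);
translate([798, 80, 31]) cube([104, 21, 1042]);
translate([935, 80, 31]) cube([104, 21, 1042]);
translate([1072, 80, 31]) cube([104, 21, 1042]);
translate([1209, 80, 31]) cube([104, 21, 1042]);
translate([1346, 80, 31]) cube([104, 21, 1042]);
translate([1483, 80, 31]) cube([104, 21, 1042]);
translate([1620, 80, 31]) cube([104, 21, 1042]);
translate([1757, 80, 31]) cube([104, 21, 1042]);
translate([1894, 80, 31]) cube([104, 21, 1042]);


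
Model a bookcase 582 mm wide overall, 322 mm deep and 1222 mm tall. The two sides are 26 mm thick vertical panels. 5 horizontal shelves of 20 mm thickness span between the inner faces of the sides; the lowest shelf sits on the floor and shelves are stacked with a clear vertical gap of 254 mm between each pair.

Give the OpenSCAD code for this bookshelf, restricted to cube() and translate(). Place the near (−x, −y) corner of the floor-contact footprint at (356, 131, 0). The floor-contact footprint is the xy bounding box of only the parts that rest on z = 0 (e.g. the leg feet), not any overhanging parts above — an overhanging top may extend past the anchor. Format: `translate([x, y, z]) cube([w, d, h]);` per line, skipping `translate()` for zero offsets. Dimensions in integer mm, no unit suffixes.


translate([356, 131, 0]) cube([26, 322, 1222]);
translate([912, 131, 0]) cube([26, 322, 1222]);
translate([382, 131, 0]) cube([530, 322, 20]);
translate([382, 131, 274]) cube([530, 322, 20]);
translate([382, 131, 548]) cube([530, 322, 20]);
translate([382, 131, 822]) cube([530, 322, 20]);
translate([382, 131, 1096]) cube([530, 322, 20]);


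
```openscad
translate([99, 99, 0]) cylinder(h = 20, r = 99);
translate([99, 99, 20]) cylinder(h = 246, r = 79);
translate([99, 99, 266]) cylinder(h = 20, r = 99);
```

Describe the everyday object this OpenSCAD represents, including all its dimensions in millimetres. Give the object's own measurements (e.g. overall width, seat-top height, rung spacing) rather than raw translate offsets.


A spool: two coaxial disc flanges of radius 99 mm and thickness 20 mm, joined by a core cylinder of radius 79 mm and height 246 mm. The lower flange rests on z = 0 and the three cylinders share a vertical axis.
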